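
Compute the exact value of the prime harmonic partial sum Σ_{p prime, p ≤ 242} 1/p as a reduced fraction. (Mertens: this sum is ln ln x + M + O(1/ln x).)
Σ 1/p = 506873196134241441348690763593294873492730445394823722837469097176314709804649267964680634478659521/256041159035492609053110100510385311995538591998443060216114576417920917800321526504084465112487730

π(242) = 53, so the primes ≤ 242 are [2, 3, 5, 7, 11, 13, 17, 19, 23, 29, 31, 37, 41, 43, 47, 53, 59, 61, 67, 71, 73, 79, 83, 89, 97, 101, 103, 107, 109, 113, 127, 131, 137, 139, 149, 151, 157, 163, 167, 173, 179, 181, 191, 193, 197, 199, 211, 223, 227, 229, 233, 239, 241]. Summing 1/p over these primes: 506873196134241441348690763593294873492730445394823722837469097176314709804649267964680634478659521/256041159035492609053110100510385311995538591998443060216114576417920917800321526504084465112487730 ≈ 1.9797. Mertens estimate ln ln(242) + 0.2615 ≈ 1.9642.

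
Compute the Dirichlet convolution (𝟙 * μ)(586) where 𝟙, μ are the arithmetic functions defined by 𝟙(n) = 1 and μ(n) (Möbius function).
(𝟙 * μ)(586) = 0

Divisors of 586: [1, 2, 293, 586]. For each d | 586:
  d = 1: 𝟙(1) · μ(586/1) = 1 · 1 = 1
  d = 2: 𝟙(2) · μ(586/2) = 1 · -1 = -1
  d = 293: 𝟙(293) · μ(586/293) = 1 · -1 = -1
  d = 586: 𝟙(586) · μ(586/586) = 1 · 1 = 1
Summing: (𝟙 * μ)(586) = 1 + -1 + -1 + 1 = 0.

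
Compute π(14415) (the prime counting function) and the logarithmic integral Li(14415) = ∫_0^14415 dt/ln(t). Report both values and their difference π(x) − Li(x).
π(14415) = 1689;  Li(14415) ≈ 1715.66;  π(x) − Li(x) ≈ -26.66.

Direct count of primes ≤ 14415 gives π(14415) = 1689. Numerical evaluation of the logarithmic integral gives Li(14415) ≈ 1715.66. The difference π(x) − Li(x) ≈ -26.66 is typically negative for small/moderate x (Li(x) overestimates), though Littlewood's theorem shows this sign changes infinitely often.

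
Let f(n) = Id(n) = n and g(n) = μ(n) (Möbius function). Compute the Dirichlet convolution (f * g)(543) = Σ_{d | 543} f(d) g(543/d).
(Id * μ)(543) = 360

Divisors of 543: [1, 3, 181, 543]. For each d | 543:
  d = 1: Id(1) · μ(543/1) = 1 · 1 = 1
  d = 3: Id(3) · μ(543/3) = 3 · -1 = -3
  d = 181: Id(181) · μ(543/181) = 181 · -1 = -181
  d = 543: Id(543) · μ(543/543) = 543 · 1 = 543
Summing: (Id * μ)(543) = 1 + -3 + -181 + 543 = 360.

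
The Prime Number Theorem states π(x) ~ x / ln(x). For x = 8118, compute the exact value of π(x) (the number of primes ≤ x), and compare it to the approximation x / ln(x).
π(8118) = 1021;  x/ln(x) ≈ 901.82;  relative error ≈ 11.67%.

Directly count primes up to 8118: π(8118) = 1021. The PNT approximation gives 8118/ln(8118) ≈ 8118/9.00184 ≈ 901.82. Relative error (π(x) − x/ln(x)) / π(x) ≈ 11.67%; the approximation is known to undercount slightly (Li(x) is a better estimate).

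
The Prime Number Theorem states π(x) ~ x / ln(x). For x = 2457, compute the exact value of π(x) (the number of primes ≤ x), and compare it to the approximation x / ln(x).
π(2457) = 363;  x/ln(x) ≈ 314.73;  relative error ≈ 13.30%.

Directly count primes up to 2457: π(2457) = 363. The PNT approximation gives 2457/ln(2457) ≈ 2457/7.80670 ≈ 314.73. Relative error (π(x) − x/ln(x)) / π(x) ≈ 13.30%; the approximation is known to undercount slightly (Li(x) is a better estimate).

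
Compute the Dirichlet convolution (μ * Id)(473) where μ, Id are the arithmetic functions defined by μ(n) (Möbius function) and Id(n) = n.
(μ * Id)(473) = 420

Divisors of 473: [1, 11, 43, 473]. For each d | 473:
  d = 1: μ(1) · Id(473/1) = 1 · 473 = 473
  d = 11: μ(11) · Id(473/11) = -1 · 43 = -43
  d = 43: μ(43) · Id(473/43) = -1 · 11 = -11
  d = 473: μ(473) · Id(473/473) = 1 · 1 = 1
Summing: (μ * Id)(473) = 473 + -43 + -11 + 1 = 420.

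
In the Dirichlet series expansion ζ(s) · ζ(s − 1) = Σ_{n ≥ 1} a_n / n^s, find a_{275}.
σ(275) = 372

In the product (Σ m^0/m^s)(Σ k / k^s) = Σ (Σ_{d | n} d) / n^s, the coefficient of 1/n^s is σ(n) = Σ_{d | n} d. For n = 275, divisors are [1, 5, 11, 25, 55, 275]; summing: σ(275) = 372.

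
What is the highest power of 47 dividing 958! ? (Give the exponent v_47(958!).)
v_47(958!) = 20

Legendre's formula: v_p(n!) = Σ_{k ≥ 1} ⌊n / p^k⌋. For p = 47, n = 958, the terms are:
  ⌊958/47^1⌋ = ⌊958/47⌋ = 20
(the next term ⌊958/47^2⌋ = 0, terminating the sum). Summing: v_47(958!) = 20 = 20.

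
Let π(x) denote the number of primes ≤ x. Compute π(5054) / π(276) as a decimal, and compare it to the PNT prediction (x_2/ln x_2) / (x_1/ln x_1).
π(5054)/π(276) = 676/58 ≈ 11.6552;  PNT prediction ≈ 12.0684.

π(276) = 58 and π(5054) = 676, so π(5054)/π(276) ≈ 11.6552. The PNT-predicted ratio is (5054/ln(5054)) / (276/ln(276)) ≈ 12.0684. The two agree to within a few percent, as expected.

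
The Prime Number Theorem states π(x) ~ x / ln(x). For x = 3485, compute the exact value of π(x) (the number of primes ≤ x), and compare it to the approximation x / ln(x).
π(3485) = 487;  x/ln(x) ≈ 427.28;  relative error ≈ 12.26%.

Directly count primes up to 3485: π(3485) = 487. The PNT approximation gives 3485/ln(3485) ≈ 3485/8.15622 ≈ 427.28. Relative error (π(x) − x/ln(x)) / π(x) ≈ 12.26%; the approximation is known to undercount slightly (Li(x) is a better estimate).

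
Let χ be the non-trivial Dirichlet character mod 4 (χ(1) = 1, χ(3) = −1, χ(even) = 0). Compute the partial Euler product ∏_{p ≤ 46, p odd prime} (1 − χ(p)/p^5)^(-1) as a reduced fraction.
∏ = 32740559305695385712389870979185370874149053476477367448414215/32866839245274949258617282425703153368289421339680491851218944

The odd primes p ≤ 46 are [3, 5, 7, 11, 13, 17, 19, 23, 29, 31, 37, 41, 43]. For each, χ(p) = 1 if p ≡ 1 mod 4, χ(p) = −1 if p ≡ 3 mod 4. Taking (1 − χ(p)/p^5)^(-1) = p^5/(p^5 − χ(p)): (1 − (-1)/3^5)^(-1) · (1 − (1)/5^5)^(-1) · (1 − (-1)/7^5)^(-1) · (1 − (-1)/11^5)^(-1) · (1 − (1)/13^5)^(-1) · (1 − (1)/17^5)^(-1) · (1 − (-1)/19^5)^(-1) · (1 − (-1)/23^5)^(-1) · (1 − (1)/29^5)^(-1) · (1 − (-1)/31^5)^(-1) · (1 − (1)/37^5)^(-1) · (1 − (1)/41^5)^(-1) · (1 − (-1)/43^5)^(-1) = 32740559305695385712389870979185370874149053476477367448414215/32866839245274949258617282425703153368289421339680491851218944.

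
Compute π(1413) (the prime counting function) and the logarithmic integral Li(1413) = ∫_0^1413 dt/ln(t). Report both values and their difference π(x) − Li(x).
π(1413) = 223;  Li(1413) ≈ 235.87;  π(x) − Li(x) ≈ -12.87.

Direct count of primes ≤ 1413 gives π(1413) = 223. Numerical evaluation of the logarithmic integral gives Li(1413) ≈ 235.87. The difference π(x) − Li(x) ≈ -12.87 is typically negative for small/moderate x (Li(x) overestimates), though Littlewood's theorem shows this sign changes infinitely often.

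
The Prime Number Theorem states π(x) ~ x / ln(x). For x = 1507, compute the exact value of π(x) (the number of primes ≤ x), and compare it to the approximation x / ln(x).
π(1507) = 239;  x/ln(x) ≈ 205.93;  relative error ≈ 13.84%.

Directly count primes up to 1507: π(1507) = 239. The PNT approximation gives 1507/ln(1507) ≈ 1507/7.31788 ≈ 205.93. Relative error (π(x) − x/ln(x)) / π(x) ≈ 13.84%; the approximation is known to undercount slightly (Li(x) is a better estimate).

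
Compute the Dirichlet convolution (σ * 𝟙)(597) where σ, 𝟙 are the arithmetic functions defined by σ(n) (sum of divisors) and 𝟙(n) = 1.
(σ * 𝟙)(597) = 1005

Divisors of 597: [1, 3, 199, 597]. For each d | 597:
  d = 1: σ(1) · 𝟙(597/1) = 1 · 1 = 1
  d = 3: σ(3) · 𝟙(597/3) = 4 · 1 = 4
  d = 199: σ(199) · 𝟙(597/199) = 200 · 1 = 200
  d = 597: σ(597) · 𝟙(597/597) = 800 · 1 = 800
Summing: (σ * 𝟙)(597) = 1 + 4 + 200 + 800 = 1005.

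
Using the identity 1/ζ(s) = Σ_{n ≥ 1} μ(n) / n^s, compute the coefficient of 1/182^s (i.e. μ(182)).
μ(182) = -1

Factor n = 182 = 2 · 7 · 13. μ(n) = 0 if any exponent ≥ 2 (not squarefree); otherwise μ(n) = (−1)^{ω(n)} where ω(n) is the number of distinct prime factors. Applying: μ(182) = -1.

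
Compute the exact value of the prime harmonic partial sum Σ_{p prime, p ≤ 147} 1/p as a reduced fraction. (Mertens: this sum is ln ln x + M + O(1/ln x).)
Σ 1/p = 18825509850919239131453102166593625244431364344421618363/10014646650599190067509233131649940057366334653200433090

π(147) = 34, so the primes ≤ 147 are [2, 3, 5, 7, 11, 13, 17, 19, 23, 29, 31, 37, 41, 43, 47, 53, 59, 61, 67, 71, 73, 79, 83, 89, 97, 101, 103, 107, 109, 113, 127, 131, 137, 139]. Summing 1/p over these primes: 18825509850919239131453102166593625244431364344421618363/10014646650599190067509233131649940057366334653200433090 ≈ 1.8798. Mertens estimate ln ln(147) + 0.2615 ≈ 1.8690.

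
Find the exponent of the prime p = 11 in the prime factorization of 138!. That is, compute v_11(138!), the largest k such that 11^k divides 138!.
v_11(138!) = 13

Legendre's formula: v_p(n!) = Σ_{k ≥ 1} ⌊n / p^k⌋. For p = 11, n = 138, the terms are:
  ⌊138/11^1⌋ = ⌊138/11⌋ = 12
  ⌊138/11^2⌋ = ⌊138/121⌋ = 1
(the next term ⌊138/11^3⌋ = 0, terminating the sum). Summing: v_11(138!) = 12 + 1 = 13.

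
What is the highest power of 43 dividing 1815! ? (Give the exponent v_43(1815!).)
v_43(1815!) = 42

Legendre's formula: v_p(n!) = Σ_{k ≥ 1} ⌊n / p^k⌋. For p = 43, n = 1815, the terms are:
  ⌊1815/43^1⌋ = ⌊1815/43⌋ = 42
(the next term ⌊1815/43^2⌋ = 0, terminating the sum). Summing: v_43(1815!) = 42 = 42.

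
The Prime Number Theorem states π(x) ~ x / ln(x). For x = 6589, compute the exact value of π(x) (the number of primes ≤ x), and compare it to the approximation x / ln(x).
π(6589) = 852;  x/ln(x) ≈ 749.33;  relative error ≈ 12.05%.

Directly count primes up to 6589: π(6589) = 852. The PNT approximation gives 6589/ln(6589) ≈ 6589/8.79316 ≈ 749.33. Relative error (π(x) − x/ln(x)) / π(x) ≈ 12.05%; the approximation is known to undercount slightly (Li(x) is a better estimate).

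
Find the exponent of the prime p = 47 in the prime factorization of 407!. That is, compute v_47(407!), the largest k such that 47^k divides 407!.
v_47(407!) = 8

Legendre's formula: v_p(n!) = Σ_{k ≥ 1} ⌊n / p^k⌋. For p = 47, n = 407, the terms are:
  ⌊407/47^1⌋ = ⌊407/47⌋ = 8
(the next term ⌊407/47^2⌋ = 0, terminating the sum). Summing: v_47(407!) = 8 = 8.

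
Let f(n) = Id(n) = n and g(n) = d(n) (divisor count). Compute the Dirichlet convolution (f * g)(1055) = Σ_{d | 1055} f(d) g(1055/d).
(Id * d)(1055) = 1491

Divisors of 1055: [1, 5, 211, 1055]. For each d | 1055:
  d = 1: Id(1) · d(1055/1) = 1 · 4 = 4
  d = 5: Id(5) · d(1055/5) = 5 · 2 = 10
  d = 211: Id(211) · d(1055/211) = 211 · 2 = 422
  d = 1055: Id(1055) · d(1055/1055) = 1055 · 1 = 1055
Summing: (Id * d)(1055) = 4 + 10 + 422 + 1055 = 1491.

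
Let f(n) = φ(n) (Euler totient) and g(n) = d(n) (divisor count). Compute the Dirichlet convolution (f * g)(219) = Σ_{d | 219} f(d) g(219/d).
(φ * d)(219) = 296

Divisors of 219: [1, 3, 73, 219]. For each d | 219:
  d = 1: φ(1) · d(219/1) = 1 · 4 = 4
  d = 3: φ(3) · d(219/3) = 2 · 2 = 4
  d = 73: φ(73) · d(219/73) = 72 · 2 = 144
  d = 219: φ(219) · d(219/219) = 144 · 1 = 144
Summing: (φ * d)(219) = 4 + 4 + 144 + 144 = 296.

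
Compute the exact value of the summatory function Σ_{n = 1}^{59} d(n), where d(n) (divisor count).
Σ_{n ≤ 59} d(n) = 249

Compute d(n) for each 1 ≤ n ≤ 59: d(1) = 1, d(2) = 2, d(3) = 2, d(4) = 3, d(5) = 2, d(6) = 4, d(7) = 2, d(8) = 4, d(9) = 3, d(10) = 4, d(11) = 2, d(12) = 6, d(13) = 2, d(14) = 4, d(15) = 4, d(16) = 5, d(17) = 2, d(18) = 6, d(19) = 2, d(20) = 6, d(21) = 4, d(22) = 4, d(23) = 2, d(24) = 8, d(25) = 3, d(26) = 4, d(27) = 4, d(28) = 6, d(29) = 2, d(30) = 8, d(31) = 2, d(32) = 6, d(33) = 4, d(34) = 4, d(35) = 4, d(36) = 9, d(37) = 2, d(38) = 4, d(39) = 4, d(40) = 8, d(41) = 2, d(42) = 8, d(43) = 2, d(44) = 6, d(45) = 6, d(46) = 4, d(47) = 2, d(48) = 10, d(49) = 3, d(50) = 6, d(51) = 4, d(52) = 6, d(53) = 2, d(54) = 8, d(55) = 4, d(56) = 8, d(57) = 4, d(58) = 4, d(59) = 2. Summing all 59 values: 249. (Dirichlet's divisor formula: Σ_{n ≤ x} d(n) = x ln(x) + (2γ − 1) x + O(√x). For x = 59, the asymptotic estimate is ≈ 249.69.)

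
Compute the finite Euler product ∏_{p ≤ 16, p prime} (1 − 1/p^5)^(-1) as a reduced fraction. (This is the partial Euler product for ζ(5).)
∏ = 2548391272552125/2457639696903844

The primes p ≤ 16 are [2, 3, 5, 7, 11, 13]. For each prime, (1 − 1/p^5)^(-1) = p^5 / (p^5 − 1). The product is (1 − 1/2^5)^(-1), (1 − 1/3^5)^(-1), (1 − 1/5^5)^(-1), (1 − 1/7^5)^(-1), (1 − 1/11^5)^(-1), (1 − 1/13^5)^(-1) = ∏ p^5 / (p^5 − 1) = 2548391272552125/2457639696903844.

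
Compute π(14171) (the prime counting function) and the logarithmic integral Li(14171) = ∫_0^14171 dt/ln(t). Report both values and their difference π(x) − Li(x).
π(14171) = 1667;  Li(14171) ≈ 1690.16;  π(x) − Li(x) ≈ -23.16.

Direct count of primes ≤ 14171 gives π(14171) = 1667. Numerical evaluation of the logarithmic integral gives Li(14171) ≈ 1690.16. The difference π(x) − Li(x) ≈ -23.16 is typically negative for small/moderate x (Li(x) overestimates), though Littlewood's theorem shows this sign changes infinitely often.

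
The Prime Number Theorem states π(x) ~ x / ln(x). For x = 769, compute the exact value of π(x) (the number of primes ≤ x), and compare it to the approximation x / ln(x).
π(769) = 136;  x/ln(x) ≈ 115.72;  relative error ≈ 14.91%.

Directly count primes up to 769: π(769) = 136. The PNT approximation gives 769/ln(769) ≈ 769/6.64509 ≈ 115.72. Relative error (π(x) − x/ln(x)) / π(x) ≈ 14.91%; the approximation is known to undercount slightly (Li(x) is a better estimate).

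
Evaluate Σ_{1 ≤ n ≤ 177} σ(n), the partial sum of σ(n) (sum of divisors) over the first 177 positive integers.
Σ_{n ≤ 177} σ(n) = 25824

Compute σ(n) for each 1 ≤ n ≤ 177: σ(1) = 1, σ(2) = 3, σ(3) = 4, σ(4) = 7, σ(5) = 6, σ(6) = 12, σ(7) = 8, σ(8) = 15, σ(9) = 13, σ(10) = 18, σ(11) = 12, σ(12) = 28, σ(13) = 14, σ(14) = 24, σ(15) = 24, σ(16) = 31, σ(17) = 18, σ(18) = 39, σ(19) = 20, σ(20) = 42, σ(21) = 32, σ(22) = 36, σ(23) = 24, σ(24) = 60, σ(25) = 31, σ(26) = 42, σ(27) = 40, σ(28) = 56, σ(29) = 30, σ(30) = 72, σ(31) = 32, σ(32) = 63, σ(33) = 48, σ(34) = 54, σ(35) = 48, σ(36) = 91, σ(37) = 38, σ(38) = 60, σ(39) = 56, σ(40) = 90, σ(41) = 42, σ(42) = 96, σ(43) = 44, σ(44) = 84, σ(45) = 78, σ(46) = 72, σ(47) = 48, σ(48) = 124, σ(49) = 57, σ(50) = 93, σ(51) = 72, σ(52) = 98, σ(53) = 54, σ(54) = 120, σ(55) = 72, σ(56) = 120, σ(57) = 80, σ(58) = 90, σ(59) = 60, σ(60) = 168, σ(61) = 62, σ(62) = 96, σ(63) = 104, σ(64) = 127, σ(65) = 84, σ(66) = 144, σ(67) = 68, σ(68) = 126, σ(69) = 96, σ(70) = 144, σ(71) = 72, σ(72) = 195, σ(73) = 74, σ(74) = 114, σ(75) = 124, σ(76) = 140, σ(77) = 96, σ(78) = 168, σ(79) = 80, σ(80) = 186, σ(81) = 121, σ(82) = 126, σ(83) = 84, σ(84) = 224, σ(85) = 108, σ(86) = 132, σ(87) = 120, σ(88) = 180, σ(89) = 90, σ(90) = 234, σ(91) = 112, σ(92) = 168, σ(93) = 128, σ(94) = 144, σ(95) = 120, σ(96) = 252, σ(97) = 98, σ(98) = 171, σ(99) = 156, σ(100) = 217, σ(101) = 102, σ(102) = 216, σ(103) = 104, σ(104) = 210, σ(105) = 192, σ(106) = 162, σ(107) = 108, σ(108) = 280, σ(109) = 110, σ(110) = 216, σ(111) = 152, σ(112) = 248, σ(113) = 114, σ(114) = 240, σ(115) = 144, σ(116) = 210, σ(117) = 182, σ(118) = 180, σ(119) = 144, σ(120) = 360, σ(121) = 133, σ(122) = 186, σ(123) = 168, σ(124) = 224, σ(125) = 156, σ(126) = 312, σ(127) = 128, σ(128) = 255, σ(129) = 176, σ(130) = 252, σ(131) = 132, σ(132) = 336, σ(133) = 160, σ(134) = 204, σ(135) = 240, σ(136) = 270, σ(137) = 138, σ(138) = 288, σ(139) = 140, σ(140) = 336, σ(141) = 192, σ(142) = 216, σ(143) = 168, σ(144) = 403, σ(145) = 180, σ(146) = 222, σ(147) = 228, σ(148) = 266, σ(149) = 150, σ(150) = 372, σ(151) = 152, σ(152) = 300, σ(153) = 234, σ(154) = 288, σ(155) = 192, σ(156) = 392, σ(157) = 158, σ(158) = 240, σ(159) = 216, σ(160) = 378, σ(161) = 192, σ(162) = 363, σ(163) = 164, σ(164) = 294, σ(165) = 288, σ(166) = 252, σ(167) = 168, σ(168) = 480, σ(169) = 183, σ(170) = 324, σ(171) = 260, σ(172) = 308, σ(173) = 174, σ(174) = 360, σ(175) = 248, σ(176) = 372, σ(177) = 240. Summing all 177 values: 25824. (Average order: Σ_{n ≤ x} σ(n) ~ (π²/12) x². For x = 177, (π²/12)·177² ≈ 25767.07.)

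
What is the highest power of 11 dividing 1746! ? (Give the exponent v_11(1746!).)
v_11(1746!) = 173

Legendre's formula: v_p(n!) = Σ_{k ≥ 1} ⌊n / p^k⌋. For p = 11, n = 1746, the terms are:
  ⌊1746/11^1⌋ = ⌊1746/11⌋ = 158
  ⌊1746/11^2⌋ = ⌊1746/121⌋ = 14
  ⌊1746/11^3⌋ = ⌊1746/1331⌋ = 1
(the next term ⌊1746/11^4⌋ = 0, terminating the sum). Summing: v_11(1746!) = 158 + 14 + 1 = 173.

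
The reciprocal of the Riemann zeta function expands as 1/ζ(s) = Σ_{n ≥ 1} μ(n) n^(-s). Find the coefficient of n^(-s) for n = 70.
μ(70) = -1

Factor n = 70 = 2 · 5 · 7. μ(n) = 0 if any exponent ≥ 2 (not squarefree); otherwise μ(n) = (−1)^{ω(n)} where ω(n) is the number of distinct prime factors. Applying: μ(70) = -1.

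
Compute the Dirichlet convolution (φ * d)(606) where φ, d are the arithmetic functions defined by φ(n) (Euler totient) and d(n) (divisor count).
(φ * d)(606) = 1224

Divisors of 606: [1, 2, 3, 6, 101, 202, 303, 606]. For each d | 606:
  d = 1: φ(1) · d(606/1) = 1 · 8 = 8
  d = 2: φ(2) · d(606/2) = 1 · 4 = 4
  d = 3: φ(3) · d(606/3) = 2 · 4 = 8
  d = 6: φ(6) · d(606/6) = 2 · 2 = 4
  d = 101: φ(101) · d(606/101) = 100 · 4 = 400
  d = 202: φ(202) · d(606/202) = 100 · 2 = 200
  d = 303: φ(303) · d(606/303) = 200 · 2 = 400
  d = 606: φ(606) · d(606/606) = 200 · 1 = 200
Summing: (φ * d)(606) = 8 + 4 + 8 + 4 + 400 + 200 + 400 + 200 = 1224.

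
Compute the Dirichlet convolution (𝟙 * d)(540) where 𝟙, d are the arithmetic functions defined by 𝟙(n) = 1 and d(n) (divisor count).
(𝟙 * d)(540) = 180

Divisors of 540: [1, 2, 3, 4, 5, 6, 9, 10, 12, 15, 18, 20, 27, 30, 36, 45, 54, 60, 90, 108, 135, 180, 270, 540]. For each d | 540:
  d = 1: 𝟙(1) · d(540/1) = 1 · 24 = 24
  d = 2: 𝟙(2) · d(540/2) = 1 · 16 = 16
  d = 3: 𝟙(3) · d(540/3) = 1 · 18 = 18
  d = 4: 𝟙(4) · d(540/4) = 1 · 8 = 8
  d = 5: 𝟙(5) · d(540/5) = 1 · 12 = 12
  d = 6: 𝟙(6) · d(540/6) = 1 · 12 = 12
  d = 9: 𝟙(9) · d(540/9) = 1 · 12 = 12
  d = 10: 𝟙(10) · d(540/10) = 1 · 8 = 8
  d = 12: 𝟙(12) · d(540/12) = 1 · 6 = 6
  d = 15: 𝟙(15) · d(540/15) = 1 · 9 = 9
  d = 18: 𝟙(18) · d(540/18) = 1 · 8 = 8
  d = 20: 𝟙(20) · d(540/20) = 1 · 4 = 4
  d = 27: 𝟙(27) · d(540/27) = 1 · 6 = 6
  d = 30: 𝟙(30) · d(540/30) = 1 · 6 = 6
  d = 36: 𝟙(36) · d(540/36) = 1 · 4 = 4
  d = 45: 𝟙(45) · d(540/45) = 1 · 6 = 6
  d = 54: 𝟙(54) · d(540/54) = 1 · 4 = 4
  d = 60: 𝟙(60) · d(540/60) = 1 · 3 = 3
  d = 90: 𝟙(90) · d(540/90) = 1 · 4 = 4
  d = 108: 𝟙(108) · d(540/108) = 1 · 2 = 2
  d = 135: 𝟙(135) · d(540/135) = 1 · 3 = 3
  d = 180: 𝟙(180) · d(540/180) = 1 · 2 = 2
  d = 270: 𝟙(270) · d(540/270) = 1 · 2 = 2
  d = 540: 𝟙(540) · d(540/540) = 1 · 1 = 1
Summing: (𝟙 * d)(540) = 24 + 16 + 18 + 8 + 12 + 12 + 12 + 8 + 6 + 9 + 8 + 4 + 6 + 6 + 4 + 6 + 4 + 3 + 4 + 2 + 3 + 2 + 2 + 1 = 180.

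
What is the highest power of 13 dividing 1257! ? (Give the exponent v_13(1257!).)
v_13(1257!) = 103

Legendre's formula: v_p(n!) = Σ_{k ≥ 1} ⌊n / p^k⌋. For p = 13, n = 1257, the terms are:
  ⌊1257/13^1⌋ = ⌊1257/13⌋ = 96
  ⌊1257/13^2⌋ = ⌊1257/169⌋ = 7
(the next term ⌊1257/13^3⌋ = 0, terminating the sum). Summing: v_13(1257!) = 96 + 7 = 103.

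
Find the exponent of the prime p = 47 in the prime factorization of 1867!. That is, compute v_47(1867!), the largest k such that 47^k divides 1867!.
v_47(1867!) = 39

Legendre's formula: v_p(n!) = Σ_{k ≥ 1} ⌊n / p^k⌋. For p = 47, n = 1867, the terms are:
  ⌊1867/47^1⌋ = ⌊1867/47⌋ = 39
(the next term ⌊1867/47^2⌋ = 0, terminating the sum). Summing: v_47(1867!) = 39 = 39.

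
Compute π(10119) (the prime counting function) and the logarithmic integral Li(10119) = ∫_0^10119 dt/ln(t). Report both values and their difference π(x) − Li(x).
π(10119) = 1242;  Li(10119) ≈ 1259.05;  π(x) − Li(x) ≈ -17.05.

Direct count of primes ≤ 10119 gives π(10119) = 1242. Numerical evaluation of the logarithmic integral gives Li(10119) ≈ 1259.05. The difference π(x) − Li(x) ≈ -17.05 is typically negative for small/moderate x (Li(x) overestimates), though Littlewood's theorem shows this sign changes infinitely often.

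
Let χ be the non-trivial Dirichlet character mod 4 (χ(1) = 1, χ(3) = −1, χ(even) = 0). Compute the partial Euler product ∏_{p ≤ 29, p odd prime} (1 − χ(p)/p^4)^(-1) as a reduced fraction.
∏ = 2025743556867464796746949565/2048388086956649527369531392

The odd primes p ≤ 29 are [3, 5, 7, 11, 13, 17, 19, 23, 29]. For each, χ(p) = 1 if p ≡ 1 mod 4, χ(p) = −1 if p ≡ 3 mod 4. Taking (1 − χ(p)/p^4)^(-1) = p^4/(p^4 − χ(p)): (1 − (-1)/3^4)^(-1) · (1 − (1)/5^4)^(-1) · (1 − (-1)/7^4)^(-1) · (1 − (-1)/11^4)^(-1) · (1 − (1)/13^4)^(-1) · (1 − (1)/17^4)^(-1) · (1 − (-1)/19^4)^(-1) · (1 − (-1)/23^4)^(-1) · (1 − (1)/29^4)^(-1) = 2025743556867464796746949565/2048388086956649527369531392.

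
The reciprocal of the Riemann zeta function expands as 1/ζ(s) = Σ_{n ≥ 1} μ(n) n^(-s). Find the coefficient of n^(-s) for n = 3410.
μ(3410) = 1

Factor n = 3410 = 2 · 5 · 11 · 31. μ(n) = 0 if any exponent ≥ 2 (not squarefree); otherwise μ(n) = (−1)^{ω(n)} where ω(n) is the number of distinct prime factors. Applying: μ(3410) = 1.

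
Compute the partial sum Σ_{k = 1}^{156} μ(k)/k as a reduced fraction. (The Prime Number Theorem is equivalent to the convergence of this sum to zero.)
Σ μ(k)/k = 35386221418707905836854512026342273734410221837967216139/5364750833138837555449767529261714317873456270532298668855

Values of μ(k) for 1 ≤ k ≤ 156: μ(1) = 1, μ(2) = -1, μ(3) = -1, μ(5) = -1, μ(6) = 1, μ(7) = -1, μ(10) = 1, μ(11) = -1, μ(13) = -1, μ(14) = 1, μ(15) = 1, μ(17) = -1, μ(19) = -1, μ(21) = 1, μ(22) = 1, μ(23) = -1, μ(26) = 1, μ(29) = -1, μ(30) = -1, μ(31) = -1, μ(33) = 1, μ(34) = 1, μ(35) = 1, μ(37) = -1, μ(38) = 1, μ(39) = 1, μ(41) = -1, μ(42) = -1, μ(43) = -1, μ(46) = 1, μ(47) = -1, μ(51) = 1, μ(53) = -1, μ(55) = 1, μ(57) = 1, μ(58) = 1, μ(59) = -1, μ(61) = -1, μ(62) = 1, μ(65) = 1, μ(66) = -1, μ(67) = -1, μ(69) = 1, μ(70) = -1, μ(71) = -1, μ(73) = -1, μ(74) = 1, μ(77) = 1, μ(78) = -1, μ(79) = -1, μ(82) = 1, μ(83) = -1, μ(85) = 1, μ(86) = 1, μ(87) = 1, μ(89) = -1, μ(91) = 1, μ(93) = 1, μ(94) = 1, μ(95) = 1, μ(97) = -1, μ(101) = -1, μ(102) = -1, μ(103) = -1, μ(105) = -1, μ(106) = 1, μ(107) = -1, μ(109) = -1, μ(110) = -1, μ(111) = 1, μ(113) = -1, μ(114) = -1, μ(115) = 1, μ(118) = 1, μ(119) = 1, μ(122) = 1, μ(123) = 1, μ(127) = -1, μ(129) = 1, μ(130) = -1, μ(131) = -1, μ(133) = 1, μ(134) = 1, μ(137) = -1, μ(138) = -1, μ(139) = -1, μ(141) = 1, μ(142) = 1, μ(143) = 1, μ(145) = 1, μ(146) = 1, μ(149) = -1, μ(151) = -1, μ(154) = -1, μ(155) = 1, with μ = 0 on non-squarefree integers. Summing μ(k)/k for k where μ(k) ≠ 0 gives 35386221418707905836854512026342273734410221837967216139/5364750833138837555449767529261714317873456270532298668855 ≈ 0.0066. (PNT ⟺ this sum → 0 as n → ∞.)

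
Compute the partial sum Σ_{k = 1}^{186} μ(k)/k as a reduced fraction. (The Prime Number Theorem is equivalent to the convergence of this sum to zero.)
Σ μ(k)/k = -55904716700650094585757261442743547013594163990986855470571201859213527/5397346292805549782720214077673687806275517530364350655459511599582614290

Values of μ(k) for 1 ≤ k ≤ 186: μ(1) = 1, μ(2) = -1, μ(3) = -1, μ(5) = -1, μ(6) = 1, μ(7) = -1, μ(10) = 1, μ(11) = -1, μ(13) = -1, μ(14) = 1, μ(15) = 1, μ(17) = -1, μ(19) = -1, μ(21) = 1, μ(22) = 1, μ(23) = -1, μ(26) = 1, μ(29) = -1, μ(30) = -1, μ(31) = -1, μ(33) = 1, μ(34) = 1, μ(35) = 1, μ(37) = -1, μ(38) = 1, μ(39) = 1, μ(41) = -1, μ(42) = -1, μ(43) = -1, μ(46) = 1, μ(47) = -1, μ(51) = 1, μ(53) = -1, μ(55) = 1, μ(57) = 1, μ(58) = 1, μ(59) = -1, μ(61) = -1, μ(62) = 1, μ(65) = 1, μ(66) = -1, μ(67) = -1, μ(69) = 1, μ(70) = -1, μ(71) = -1, μ(73) = -1, μ(74) = 1, μ(77) = 1, μ(78) = -1, μ(79) = -1, μ(82) = 1, μ(83) = -1, μ(85) = 1, μ(86) = 1, μ(87) = 1, μ(89) = -1, μ(91) = 1, μ(93) = 1, μ(94) = 1, μ(95) = 1, μ(97) = -1, μ(101) = -1, μ(102) = -1, μ(103) = -1, μ(105) = -1, μ(106) = 1, μ(107) = -1, μ(109) = -1, μ(110) = -1, μ(111) = 1, μ(113) = -1, μ(114) = -1, μ(115) = 1, μ(118) = 1, μ(119) = 1, μ(122) = 1, μ(123) = 1, μ(127) = -1, μ(129) = 1, μ(130) = -1, μ(131) = -1, μ(133) = 1, μ(134) = 1, μ(137) = -1, μ(138) = -1, μ(139) = -1, μ(141) = 1, μ(142) = 1, μ(143) = 1, μ(145) = 1, μ(146) = 1, μ(149) = -1, μ(151) = -1, μ(154) = -1, μ(155) = 1, μ(157) = -1, μ(158) = 1, μ(159) = 1, μ(161) = 1, μ(163) = -1, μ(165) = -1, μ(166) = 1, μ(167) = -1, μ(170) = -1, μ(173) = -1, μ(174) = -1, μ(177) = 1, μ(178) = 1, μ(179) = -1, μ(181) = -1, μ(182) = -1, μ(183) = 1, μ(185) = 1, μ(186) = -1, with μ = 0 on non-squarefree integers. Summing μ(k)/k for k where μ(k) ≠ 0 gives -55904716700650094585757261442743547013594163990986855470571201859213527/5397346292805549782720214077673687806275517530364350655459511599582614290 ≈ -0.0104. (PNT ⟺ this sum → 0 as n → ∞.)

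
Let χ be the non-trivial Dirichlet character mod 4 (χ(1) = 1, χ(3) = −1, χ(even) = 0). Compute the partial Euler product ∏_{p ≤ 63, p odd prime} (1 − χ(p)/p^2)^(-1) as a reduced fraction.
∏ = 41649646786025278187758845901/45453901250007819878400000000

The odd primes p ≤ 63 are [3, 5, 7, 11, 13, 17, 19, 23, 29, 31, 37, 41, 43, 47, 53, 59, 61]. For each, χ(p) = 1 if p ≡ 1 mod 4, χ(p) = −1 if p ≡ 3 mod 4. Taking (1 − χ(p)/p^2)^(-1) = p^2/(p^2 − χ(p)): (1 − (-1)/3^2)^(-1) · (1 − (1)/5^2)^(-1) · (1 − (-1)/7^2)^(-1) · (1 − (-1)/11^2)^(-1) · (1 − (1)/13^2)^(-1) · (1 − (1)/17^2)^(-1) · (1 − (-1)/19^2)^(-1) · (1 − (-1)/23^2)^(-1) · (1 − (1)/29^2)^(-1) · (1 − (-1)/31^2)^(-1) · (1 − (1)/37^2)^(-1) · (1 − (1)/41^2)^(-1) · (1 − (-1)/43^2)^(-1) · (1 − (-1)/47^2)^(-1) · (1 − (1)/53^2)^(-1) · (1 − (-1)/59^2)^(-1) · (1 − (1)/61^2)^(-1) = 41649646786025278187758845901/45453901250007819878400000000.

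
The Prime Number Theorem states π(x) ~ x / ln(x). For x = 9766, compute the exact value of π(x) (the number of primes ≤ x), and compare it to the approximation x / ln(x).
π(9766) = 1203;  x/ln(x) ≈ 1063.06;  relative error ≈ 11.63%.

Directly count primes up to 9766: π(9766) = 1203. The PNT approximation gives 9766/ln(9766) ≈ 9766/9.18666 ≈ 1063.06. Relative error (π(x) − x/ln(x)) / π(x) ≈ 11.63%; the approximation is known to undercount slightly (Li(x) is a better estimate).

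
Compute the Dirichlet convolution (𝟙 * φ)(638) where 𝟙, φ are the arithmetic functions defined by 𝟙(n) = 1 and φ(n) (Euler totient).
(𝟙 * φ)(638) = 638

Divisors of 638: [1, 2, 11, 22, 29, 58, 319, 638]. For each d | 638:
  d = 1: 𝟙(1) · φ(638/1) = 1 · 280 = 280
  d = 2: 𝟙(2) · φ(638/2) = 1 · 280 = 280
  d = 11: 𝟙(11) · φ(638/11) = 1 · 28 = 28
  d = 22: 𝟙(22) · φ(638/22) = 1 · 28 = 28
  d = 29: 𝟙(29) · φ(638/29) = 1 · 10 = 10
  d = 58: 𝟙(58) · φ(638/58) = 1 · 10 = 10
  d = 319: 𝟙(319) · φ(638/319) = 1 · 1 = 1
  d = 638: 𝟙(638) · φ(638/638) = 1 · 1 = 1
Summing: (𝟙 * φ)(638) = 280 + 280 + 28 + 28 + 10 + 10 + 1 + 1 = 638.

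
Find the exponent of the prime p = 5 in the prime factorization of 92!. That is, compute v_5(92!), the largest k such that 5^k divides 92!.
v_5(92!) = 21

Legendre's formula: v_p(n!) = Σ_{k ≥ 1} ⌊n / p^k⌋. For p = 5, n = 92, the terms are:
  ⌊92/5^1⌋ = ⌊92/5⌋ = 18
  ⌊92/5^2⌋ = ⌊92/25⌋ = 3
(the next term ⌊92/5^3⌋ = 0, terminating the sum). Summing: v_5(92!) = 18 + 3 = 21.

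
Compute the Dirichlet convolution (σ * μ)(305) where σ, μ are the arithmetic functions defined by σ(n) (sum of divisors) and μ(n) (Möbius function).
(σ * μ)(305) = 305

Divisors of 305: [1, 5, 61, 305]. For each d | 305:
  d = 1: σ(1) · μ(305/1) = 1 · 1 = 1
  d = 5: σ(5) · μ(305/5) = 6 · -1 = -6
  d = 61: σ(61) · μ(305/61) = 62 · -1 = -62
  d = 305: σ(305) · μ(305/305) = 372 · 1 = 372
Summing: (σ * μ)(305) = 1 + -6 + -62 + 372 = 305.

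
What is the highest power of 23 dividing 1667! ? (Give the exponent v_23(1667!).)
v_23(1667!) = 75

Legendre's formula: v_p(n!) = Σ_{k ≥ 1} ⌊n / p^k⌋. For p = 23, n = 1667, the terms are:
  ⌊1667/23^1⌋ = ⌊1667/23⌋ = 72
  ⌊1667/23^2⌋ = ⌊1667/529⌋ = 3
(the next term ⌊1667/23^3⌋ = 0, terminating the sum). Summing: v_23(1667!) = 72 + 3 = 75.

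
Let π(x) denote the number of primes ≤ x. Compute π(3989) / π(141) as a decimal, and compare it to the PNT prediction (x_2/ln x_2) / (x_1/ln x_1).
π(3989)/π(141) = 550/34 ≈ 16.1765;  PNT prediction ≈ 16.8857.

π(141) = 34 and π(3989) = 550, so π(3989)/π(141) ≈ 16.1765. The PNT-predicted ratio is (3989/ln(3989)) / (141/ln(141)) ≈ 16.8857. The two agree to within a few percent, as expected.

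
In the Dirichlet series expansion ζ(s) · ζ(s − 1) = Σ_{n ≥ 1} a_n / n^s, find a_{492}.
σ(492) = 1176

In the product (Σ m^0/m^s)(Σ k / k^s) = Σ (Σ_{d | n} d) / n^s, the coefficient of 1/n^s is σ(n) = Σ_{d | n} d. For n = 492, divisors are [1, 2, 3, 4, 6, 12, 41, 82, 123, 164, 246, 492]; summing: σ(492) = 1176.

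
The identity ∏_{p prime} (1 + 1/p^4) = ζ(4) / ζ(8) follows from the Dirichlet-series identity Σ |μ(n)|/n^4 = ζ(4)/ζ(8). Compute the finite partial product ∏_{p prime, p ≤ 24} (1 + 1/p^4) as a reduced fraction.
∏ = 577447917650941187656457324944/535704058713408612067696280625

The primes p ≤ 24 are [2, 3, 5, 7, 11, 13, 17, 19, 23]. For each, (1 + 1/p^4) = (p^4 + 1)/p^4. Multiplying these fractions over p ∈ [2, 3, 5, 7, 11, 13, 17, 19, 23] gives 577447917650941187656457324944/535704058713408612067696280625. (In the limit P → ∞ this tends to ζ(4)/ζ(8).)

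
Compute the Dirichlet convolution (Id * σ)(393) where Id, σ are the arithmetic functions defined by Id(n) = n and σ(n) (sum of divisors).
(Id * σ)(393) = 1841

Divisors of 393: [1, 3, 131, 393]. For each d | 393:
  d = 1: Id(1) · σ(393/1) = 1 · 528 = 528
  d = 3: Id(3) · σ(393/3) = 3 · 132 = 396
  d = 131: Id(131) · σ(393/131) = 131 · 4 = 524
  d = 393: Id(393) · σ(393/393) = 393 · 1 = 393
Summing: (Id * σ)(393) = 528 + 396 + 524 + 393 = 1841.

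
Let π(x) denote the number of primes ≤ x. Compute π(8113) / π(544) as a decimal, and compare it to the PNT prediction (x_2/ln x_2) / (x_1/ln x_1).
π(8113)/π(544) = 1020/100 ≈ 10.2000;  PNT prediction ≈ 10.4364.

π(544) = 100 and π(8113) = 1020, so π(8113)/π(544) ≈ 10.2000. The PNT-predicted ratio is (8113/ln(8113)) / (544/ln(544)) ≈ 10.4364. The two agree to within a few percent, as expected.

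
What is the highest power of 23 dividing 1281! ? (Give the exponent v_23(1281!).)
v_23(1281!) = 57

Legendre's formula: v_p(n!) = Σ_{k ≥ 1} ⌊n / p^k⌋. For p = 23, n = 1281, the terms are:
  ⌊1281/23^1⌋ = ⌊1281/23⌋ = 55
  ⌊1281/23^2⌋ = ⌊1281/529⌋ = 2
(the next term ⌊1281/23^3⌋ = 0, terminating the sum). Summing: v_23(1281!) = 55 + 2 = 57.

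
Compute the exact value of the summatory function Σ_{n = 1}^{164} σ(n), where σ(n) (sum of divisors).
Σ_{n ≤ 164} σ(n) = 22167

Compute σ(n) for each 1 ≤ n ≤ 164: σ(1) = 1, σ(2) = 3, σ(3) = 4, σ(4) = 7, σ(5) = 6, σ(6) = 12, σ(7) = 8, σ(8) = 15, σ(9) = 13, σ(10) = 18, σ(11) = 12, σ(12) = 28, σ(13) = 14, σ(14) = 24, σ(15) = 24, σ(16) = 31, σ(17) = 18, σ(18) = 39, σ(19) = 20, σ(20) = 42, σ(21) = 32, σ(22) = 36, σ(23) = 24, σ(24) = 60, σ(25) = 31, σ(26) = 42, σ(27) = 40, σ(28) = 56, σ(29) = 30, σ(30) = 72, σ(31) = 32, σ(32) = 63, σ(33) = 48, σ(34) = 54, σ(35) = 48, σ(36) = 91, σ(37) = 38, σ(38) = 60, σ(39) = 56, σ(40) = 90, σ(41) = 42, σ(42) = 96, σ(43) = 44, σ(44) = 84, σ(45) = 78, σ(46) = 72, σ(47) = 48, σ(48) = 124, σ(49) = 57, σ(50) = 93, σ(51) = 72, σ(52) = 98, σ(53) = 54, σ(54) = 120, σ(55) = 72, σ(56) = 120, σ(57) = 80, σ(58) = 90, σ(59) = 60, σ(60) = 168, σ(61) = 62, σ(62) = 96, σ(63) = 104, σ(64) = 127, σ(65) = 84, σ(66) = 144, σ(67) = 68, σ(68) = 126, σ(69) = 96, σ(70) = 144, σ(71) = 72, σ(72) = 195, σ(73) = 74, σ(74) = 114, σ(75) = 124, σ(76) = 140, σ(77) = 96, σ(78) = 168, σ(79) = 80, σ(80) = 186, σ(81) = 121, σ(82) = 126, σ(83) = 84, σ(84) = 224, σ(85) = 108, σ(86) = 132, σ(87) = 120, σ(88) = 180, σ(89) = 90, σ(90) = 234, σ(91) = 112, σ(92) = 168, σ(93) = 128, σ(94) = 144, σ(95) = 120, σ(96) = 252, σ(97) = 98, σ(98) = 171, σ(99) = 156, σ(100) = 217, σ(101) = 102, σ(102) = 216, σ(103) = 104, σ(104) = 210, σ(105) = 192, σ(106) = 162, σ(107) = 108, σ(108) = 280, σ(109) = 110, σ(110) = 216, σ(111) = 152, σ(112) = 248, σ(113) = 114, σ(114) = 240, σ(115) = 144, σ(116) = 210, σ(117) = 182, σ(118) = 180, σ(119) = 144, σ(120) = 360, σ(121) = 133, σ(122) = 186, σ(123) = 168, σ(124) = 224, σ(125) = 156, σ(126) = 312, σ(127) = 128, σ(128) = 255, σ(129) = 176, σ(130) = 252, σ(131) = 132, σ(132) = 336, σ(133) = 160, σ(134) = 204, σ(135) = 240, σ(136) = 270, σ(137) = 138, σ(138) = 288, σ(139) = 140, σ(140) = 336, σ(141) = 192, σ(142) = 216, σ(143) = 168, σ(144) = 403, σ(145) = 180, σ(146) = 222, σ(147) = 228, σ(148) = 266, σ(149) = 150, σ(150) = 372, σ(151) = 152, σ(152) = 300, σ(153) = 234, σ(154) = 288, σ(155) = 192, σ(156) = 392, σ(157) = 158, σ(158) = 240, σ(159) = 216, σ(160) = 378, σ(161) = 192, σ(162) = 363, σ(163) = 164, σ(164) = 294. Summing all 164 values: 22167. (Average order: Σ_{n ≤ x} σ(n) ~ (π²/12) x². For x = 164, (π²/12)·164² ≈ 22121.07.)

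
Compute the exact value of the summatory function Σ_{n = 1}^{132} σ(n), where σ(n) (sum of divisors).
Σ_{n ≤ 132} σ(n) = 14431

Compute σ(n) for each 1 ≤ n ≤ 132: σ(1) = 1, σ(2) = 3, σ(3) = 4, σ(4) = 7, σ(5) = 6, σ(6) = 12, σ(7) = 8, σ(8) = 15, σ(9) = 13, σ(10) = 18, σ(11) = 12, σ(12) = 28, σ(13) = 14, σ(14) = 24, σ(15) = 24, σ(16) = 31, σ(17) = 18, σ(18) = 39, σ(19) = 20, σ(20) = 42, σ(21) = 32, σ(22) = 36, σ(23) = 24, σ(24) = 60, σ(25) = 31, σ(26) = 42, σ(27) = 40, σ(28) = 56, σ(29) = 30, σ(30) = 72, σ(31) = 32, σ(32) = 63, σ(33) = 48, σ(34) = 54, σ(35) = 48, σ(36) = 91, σ(37) = 38, σ(38) = 60, σ(39) = 56, σ(40) = 90, σ(41) = 42, σ(42) = 96, σ(43) = 44, σ(44) = 84, σ(45) = 78, σ(46) = 72, σ(47) = 48, σ(48) = 124, σ(49) = 57, σ(50) = 93, σ(51) = 72, σ(52) = 98, σ(53) = 54, σ(54) = 120, σ(55) = 72, σ(56) = 120, σ(57) = 80, σ(58) = 90, σ(59) = 60, σ(60) = 168, σ(61) = 62, σ(62) = 96, σ(63) = 104, σ(64) = 127, σ(65) = 84, σ(66) = 144, σ(67) = 68, σ(68) = 126, σ(69) = 96, σ(70) = 144, σ(71) = 72, σ(72) = 195, σ(73) = 74, σ(74) = 114, σ(75) = 124, σ(76) = 140, σ(77) = 96, σ(78) = 168, σ(79) = 80, σ(80) = 186, σ(81) = 121, σ(82) = 126, σ(83) = 84, σ(84) = 224, σ(85) = 108, σ(86) = 132, σ(87) = 120, σ(88) = 180, σ(89) = 90, σ(90) = 234, σ(91) = 112, σ(92) = 168, σ(93) = 128, σ(94) = 144, σ(95) = 120, σ(96) = 252, σ(97) = 98, σ(98) = 171, σ(99) = 156, σ(100) = 217, σ(101) = 102, σ(102) = 216, σ(103) = 104, σ(104) = 210, σ(105) = 192, σ(106) = 162, σ(107) = 108, σ(108) = 280, σ(109) = 110, σ(110) = 216, σ(111) = 152, σ(112) = 248, σ(113) = 114, σ(114) = 240, σ(115) = 144, σ(116) = 210, σ(117) = 182, σ(118) = 180, σ(119) = 144, σ(120) = 360, σ(121) = 133, σ(122) = 186, σ(123) = 168, σ(124) = 224, σ(125) = 156, σ(126) = 312, σ(127) = 128, σ(128) = 255, σ(129) = 176, σ(130) = 252, σ(131) = 132, σ(132) = 336. Summing all 132 values: 14431. (Average order: Σ_{n ≤ x} σ(n) ~ (π²/12) x². For x = 132, (π²/12)·132² ≈ 14330.67.)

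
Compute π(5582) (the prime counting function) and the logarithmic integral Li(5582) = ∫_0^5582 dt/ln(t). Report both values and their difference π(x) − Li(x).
π(5582) = 737;  Li(5582) ≈ 752.17;  π(x) − Li(x) ≈ -15.17.

Direct count of primes ≤ 5582 gives π(5582) = 737. Numerical evaluation of the logarithmic integral gives Li(5582) ≈ 752.17. The difference π(x) − Li(x) ≈ -15.17 is typically negative for small/moderate x (Li(x) overestimates), though Littlewood's theorem shows this sign changes infinitely often.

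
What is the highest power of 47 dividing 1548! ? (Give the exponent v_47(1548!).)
v_47(1548!) = 32

Legendre's formula: v_p(n!) = Σ_{k ≥ 1} ⌊n / p^k⌋. For p = 47, n = 1548, the terms are:
  ⌊1548/47^1⌋ = ⌊1548/47⌋ = 32
(the next term ⌊1548/47^2⌋ = 0, terminating the sum). Summing: v_47(1548!) = 32 = 32.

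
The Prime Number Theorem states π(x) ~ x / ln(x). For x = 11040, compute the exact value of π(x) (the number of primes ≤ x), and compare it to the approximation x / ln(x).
π(11040) = 1337;  x/ln(x) ≈ 1185.91;  relative error ≈ 11.30%.

Directly count primes up to 11040: π(11040) = 1337. The PNT approximation gives 11040/ln(11040) ≈ 11040/9.30928 ≈ 1185.91. Relative error (π(x) − x/ln(x)) / π(x) ≈ 11.30%; the approximation is known to undercount slightly (Li(x) is a better estimate).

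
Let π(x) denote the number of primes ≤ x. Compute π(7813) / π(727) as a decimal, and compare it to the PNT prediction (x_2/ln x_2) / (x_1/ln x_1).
π(7813)/π(727) = 987/129 ≈ 7.6512;  PNT prediction ≈ 7.8998.

π(727) = 129 and π(7813) = 987, so π(7813)/π(727) ≈ 7.6512. The PNT-predicted ratio is (7813/ln(7813)) / (727/ln(727)) ≈ 7.8998. The two agree to within a few percent, as expected.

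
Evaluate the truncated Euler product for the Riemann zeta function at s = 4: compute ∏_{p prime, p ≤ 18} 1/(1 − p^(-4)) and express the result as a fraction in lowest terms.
∏ = 54205291183043/50083135488000

The primes p ≤ 18 are [2, 3, 5, 7, 11, 13, 17]. For each prime, (1 − 1/p^4)^(-1) = p^4 / (p^4 − 1). The product is (1 − 1/2^4)^(-1), (1 − 1/3^4)^(-1), (1 − 1/5^4)^(-1), (1 − 1/7^4)^(-1), (1 − 1/11^4)^(-1), (1 − 1/13^4)^(-1), (1 − 1/17^4)^(-1) = ∏ p^4 / (p^4 − 1) = 54205291183043/50083135488000.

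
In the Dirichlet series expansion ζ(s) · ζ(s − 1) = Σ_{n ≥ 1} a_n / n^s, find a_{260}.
σ(260) = 588

In the product (Σ m^0/m^s)(Σ k / k^s) = Σ (Σ_{d | n} d) / n^s, the coefficient of 1/n^s is σ(n) = Σ_{d | n} d. For n = 260, divisors are [1, 2, 4, 5, 10, 13, 20, 26, 52, 65, 130, 260]; summing: σ(260) = 588.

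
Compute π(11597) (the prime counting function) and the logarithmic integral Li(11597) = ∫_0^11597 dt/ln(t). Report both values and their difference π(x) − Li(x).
π(11597) = 1396;  Li(11597) ≈ 1418.12;  π(x) − Li(x) ≈ -22.12.

Direct count of primes ≤ 11597 gives π(11597) = 1396. Numerical evaluation of the logarithmic integral gives Li(11597) ≈ 1418.12. The difference π(x) − Li(x) ≈ -22.12 is typically negative for small/moderate x (Li(x) overestimates), though Littlewood's theorem shows this sign changes infinitely often.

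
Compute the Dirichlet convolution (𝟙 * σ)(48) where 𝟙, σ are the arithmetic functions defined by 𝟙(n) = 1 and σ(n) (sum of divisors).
(𝟙 * σ)(48) = 285

Divisors of 48: [1, 2, 3, 4, 6, 8, 12, 16, 24, 48]. For each d | 48:
  d = 1: 𝟙(1) · σ(48/1) = 1 · 124 = 124
  d = 2: 𝟙(2) · σ(48/2) = 1 · 60 = 60
  d = 3: 𝟙(3) · σ(48/3) = 1 · 31 = 31
  d = 4: 𝟙(4) · σ(48/4) = 1 · 28 = 28
  d = 6: 𝟙(6) · σ(48/6) = 1 · 15 = 15
  d = 8: 𝟙(8) · σ(48/8) = 1 · 12 = 12
  d = 12: 𝟙(12) · σ(48/12) = 1 · 7 = 7
  d = 16: 𝟙(16) · σ(48/16) = 1 · 4 = 4
  d = 24: 𝟙(24) · σ(48/24) = 1 · 3 = 3
  d = 48: 𝟙(48) · σ(48/48) = 1 · 1 = 1
Summing: (𝟙 * σ)(48) = 124 + 60 + 31 + 28 + 15 + 12 + 7 + 4 + 3 + 1 = 285.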